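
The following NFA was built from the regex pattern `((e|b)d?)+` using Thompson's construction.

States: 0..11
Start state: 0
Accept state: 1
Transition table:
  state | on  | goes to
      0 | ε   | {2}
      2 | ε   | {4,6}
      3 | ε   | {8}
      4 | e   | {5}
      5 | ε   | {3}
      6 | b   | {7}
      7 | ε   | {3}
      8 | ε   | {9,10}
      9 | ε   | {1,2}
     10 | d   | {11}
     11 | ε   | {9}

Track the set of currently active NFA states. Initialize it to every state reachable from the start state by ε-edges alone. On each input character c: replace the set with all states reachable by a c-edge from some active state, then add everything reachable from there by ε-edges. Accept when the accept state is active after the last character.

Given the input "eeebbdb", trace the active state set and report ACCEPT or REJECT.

start: ε-closure({0}) = {0,2,4,6}
'e' @ 1: {1,2,3,4,5,6,8,9,10}  (accept∈set)
'e' @ 2: {1,2,3,4,5,6,8,9,10}  (accept∈set)
'e' @ 3: {1,2,3,4,5,6,8,9,10}  (accept∈set)
'b' @ 4: {1,2,3,4,6,7,8,9,10}  (accept∈set)
'b' @ 5: {1,2,3,4,6,7,8,9,10}  (accept∈set)
'd' @ 6: {1,2,4,6,9,11}  (accept∈set)
'b' @ 7: {1,2,3,4,6,7,8,9,10}  (accept∈set)
after full input: {1,2,3,4,6,7,8,9,10}  (accept=1 in)

Answer: ACCEPT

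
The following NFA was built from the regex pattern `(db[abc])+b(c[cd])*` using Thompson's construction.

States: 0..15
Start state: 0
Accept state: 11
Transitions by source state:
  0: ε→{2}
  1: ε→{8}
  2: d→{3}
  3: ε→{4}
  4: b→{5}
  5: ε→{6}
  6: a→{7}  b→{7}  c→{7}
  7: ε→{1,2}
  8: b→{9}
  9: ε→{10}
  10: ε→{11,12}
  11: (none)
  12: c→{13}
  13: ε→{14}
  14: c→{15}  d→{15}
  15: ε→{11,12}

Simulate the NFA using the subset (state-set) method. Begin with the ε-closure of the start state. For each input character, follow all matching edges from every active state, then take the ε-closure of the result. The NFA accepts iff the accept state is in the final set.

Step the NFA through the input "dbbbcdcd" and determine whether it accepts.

Answer: ACCEPT

Steps:
start: ε-closure({0}) = {0,2}
'd' @ 1: {3,4}
'b' @ 2: {5,6}
'b' @ 3: {1,2,7,8}
'b' @ 4: {9,10,11,12}  ✓accept
'c' @ 5: {13,14}
'd' @ 6: {11,12,15}  ✓accept
'c' @ 7: {13,14}
'd' @ 8: {11,12,15}  ✓accept
end set {11,12,15} — state 11 in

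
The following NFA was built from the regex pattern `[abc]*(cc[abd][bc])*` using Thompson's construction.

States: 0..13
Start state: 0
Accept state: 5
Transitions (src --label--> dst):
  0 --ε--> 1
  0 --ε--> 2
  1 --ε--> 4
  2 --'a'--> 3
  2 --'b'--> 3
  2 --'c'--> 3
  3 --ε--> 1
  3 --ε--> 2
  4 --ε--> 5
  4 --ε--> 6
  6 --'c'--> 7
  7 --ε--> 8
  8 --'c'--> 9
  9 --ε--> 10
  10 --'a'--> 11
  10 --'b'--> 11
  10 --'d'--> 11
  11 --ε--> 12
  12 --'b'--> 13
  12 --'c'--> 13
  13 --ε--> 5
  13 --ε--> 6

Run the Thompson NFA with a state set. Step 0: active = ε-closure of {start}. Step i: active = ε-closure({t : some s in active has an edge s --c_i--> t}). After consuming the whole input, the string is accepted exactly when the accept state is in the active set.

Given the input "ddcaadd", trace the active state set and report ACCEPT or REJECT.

S₀ = ε-closure({0}) = {0,1,2,4,5,6}
'd' @ 1: {}  — no active states
rest 'dcaadd' ignored (set empty)
final: {}; accept 5 not in set

Answer: REJECT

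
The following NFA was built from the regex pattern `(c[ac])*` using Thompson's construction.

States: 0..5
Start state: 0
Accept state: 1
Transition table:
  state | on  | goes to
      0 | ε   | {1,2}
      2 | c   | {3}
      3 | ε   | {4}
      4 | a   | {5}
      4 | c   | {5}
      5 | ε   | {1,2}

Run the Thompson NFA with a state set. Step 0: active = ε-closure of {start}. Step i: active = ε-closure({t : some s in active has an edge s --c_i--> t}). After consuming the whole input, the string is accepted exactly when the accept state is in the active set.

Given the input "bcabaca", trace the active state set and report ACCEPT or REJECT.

initial (ε-close {0}): {0,1,2}
'b' @ 1: {}  — dead — no transitions
rest 'cabaca' ignored (set empty)
final: {}; accept 1 not in set

Answer: REJECT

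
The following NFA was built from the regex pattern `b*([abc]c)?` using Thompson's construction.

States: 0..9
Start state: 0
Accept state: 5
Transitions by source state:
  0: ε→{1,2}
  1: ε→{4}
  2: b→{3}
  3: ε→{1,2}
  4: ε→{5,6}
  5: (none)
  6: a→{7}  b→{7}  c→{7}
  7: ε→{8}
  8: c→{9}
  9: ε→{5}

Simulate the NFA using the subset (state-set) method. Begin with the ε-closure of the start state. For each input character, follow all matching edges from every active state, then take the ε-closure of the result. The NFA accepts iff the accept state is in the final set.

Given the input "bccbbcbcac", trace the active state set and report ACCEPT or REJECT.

Answer: REJECT

Trace:
initial (ε-close {0}): {0,1,2,4,5,6}
'b' @ 1: {1,2,3,4,5,6,7,8}  (accept∈set)
'c' @ 2: {5,7,8,9}  (accept∈set)
'c' @ 3: {5,9}  (accept∈set)
'b' @ 4: {}  — no active states
rest 'bcbcac' ignored (set empty)
end set {} — state 5 not in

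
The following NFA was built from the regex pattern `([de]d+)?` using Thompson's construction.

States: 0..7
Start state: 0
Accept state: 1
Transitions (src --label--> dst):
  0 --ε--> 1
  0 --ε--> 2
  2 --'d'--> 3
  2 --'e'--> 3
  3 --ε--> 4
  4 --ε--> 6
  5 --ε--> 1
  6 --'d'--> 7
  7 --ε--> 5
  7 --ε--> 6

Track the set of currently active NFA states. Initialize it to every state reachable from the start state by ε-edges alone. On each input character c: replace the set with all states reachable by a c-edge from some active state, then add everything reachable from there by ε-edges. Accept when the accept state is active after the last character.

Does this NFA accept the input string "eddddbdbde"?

Answer: REJECT

Steps:
initial (ε-close {0}): {0,1,2}
'e' @ 1: {3,4,6}
'd' @ 2: {1,5,6,7}  ✓accept
'd' @ 3: {1,5,6,7}  ✓accept
'd' @ 4: {1,5,6,7}  ✓accept
'd' @ 5: {1,5,6,7}  ✓accept
'b' @ 6: {}  — state set empty
rest 'dbde' ignored (set empty)
after full input: {}  (accept=1 not in)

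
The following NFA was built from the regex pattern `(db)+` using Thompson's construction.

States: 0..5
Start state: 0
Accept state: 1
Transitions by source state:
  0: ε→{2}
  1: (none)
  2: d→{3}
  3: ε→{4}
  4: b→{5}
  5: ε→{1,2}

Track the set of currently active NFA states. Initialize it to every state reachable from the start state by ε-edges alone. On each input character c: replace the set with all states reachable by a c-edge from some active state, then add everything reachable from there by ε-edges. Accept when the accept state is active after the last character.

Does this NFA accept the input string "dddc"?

S₀ = ε-closure({0}) = {0,2}
'd' @ 1: {3,4}
'd' @ 2: {}  — dead — no transitions
rest 'dc' ignored (set empty)
end set {} — state 1 not in

Answer: REJECT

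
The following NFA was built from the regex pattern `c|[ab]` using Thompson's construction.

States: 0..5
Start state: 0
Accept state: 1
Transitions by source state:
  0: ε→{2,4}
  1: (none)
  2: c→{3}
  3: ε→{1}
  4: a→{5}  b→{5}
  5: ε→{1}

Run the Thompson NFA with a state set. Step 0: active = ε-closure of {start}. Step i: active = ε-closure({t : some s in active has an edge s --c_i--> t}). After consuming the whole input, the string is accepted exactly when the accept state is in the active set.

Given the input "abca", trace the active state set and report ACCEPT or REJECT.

S₀ = ε-closure({0}) = {0,2,4}
'a' @ 1: {1,5}  (accept∈set)
'b' @ 2: {}  — no active states
rest 'ca' ignored (set empty)
after full input: {}  (accept=1 not in)

Answer: REJECT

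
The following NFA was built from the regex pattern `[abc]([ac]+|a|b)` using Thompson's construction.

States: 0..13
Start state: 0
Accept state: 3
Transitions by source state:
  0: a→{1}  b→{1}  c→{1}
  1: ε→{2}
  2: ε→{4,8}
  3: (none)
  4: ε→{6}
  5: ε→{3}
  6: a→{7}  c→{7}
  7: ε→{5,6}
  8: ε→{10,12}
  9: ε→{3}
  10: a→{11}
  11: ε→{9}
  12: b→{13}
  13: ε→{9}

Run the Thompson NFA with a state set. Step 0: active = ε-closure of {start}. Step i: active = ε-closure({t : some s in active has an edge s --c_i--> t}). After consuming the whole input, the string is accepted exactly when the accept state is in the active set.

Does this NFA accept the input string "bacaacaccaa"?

Answer: ACCEPT

Derivation:
start: ε-closure({0}) = {0}
'b' @ 1: {1,2,4,6,8,10,12}
'a' @ 2: {3,5,6,7,9,11}  [accepting]
'c' @ 3: {3,5,6,7}  [accepting]
'a' @ 4: {3,5,6,7}  [accepting]
'a' @ 5: {3,5,6,7}  [accepting]
'c' @ 6: {3,5,6,7}  [accepting]
'a' @ 7: {3,5,6,7}  [accepting]
'c' @ 8: {3,5,6,7}  [accepting]
'c' @ 9: {3,5,6,7}  [accepting]
'a' @ 10: {3,5,6,7}  [accepting]
'a' @ 11: {3,5,6,7}  [accepting]
after full input: {3,5,6,7}  (accept=3 in)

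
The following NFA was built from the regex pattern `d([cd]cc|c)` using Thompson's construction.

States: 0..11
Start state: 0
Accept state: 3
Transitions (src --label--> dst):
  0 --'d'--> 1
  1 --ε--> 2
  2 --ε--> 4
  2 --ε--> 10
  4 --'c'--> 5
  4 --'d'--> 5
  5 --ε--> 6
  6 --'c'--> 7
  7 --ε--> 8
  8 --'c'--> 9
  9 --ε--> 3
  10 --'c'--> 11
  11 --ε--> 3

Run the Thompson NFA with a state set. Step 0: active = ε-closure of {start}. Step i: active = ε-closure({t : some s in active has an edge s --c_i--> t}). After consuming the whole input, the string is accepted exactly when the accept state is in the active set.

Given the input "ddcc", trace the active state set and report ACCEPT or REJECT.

start: ε-closure({0}) = {0}
'd' @ 1: {1,2,4,10}
'd' @ 2: {5,6}
'c' @ 3: {7,8}
'c' @ 4: {3,9}  ✓accept
after full input: {3,9}  (accept=3 in)

Answer: ACCEPT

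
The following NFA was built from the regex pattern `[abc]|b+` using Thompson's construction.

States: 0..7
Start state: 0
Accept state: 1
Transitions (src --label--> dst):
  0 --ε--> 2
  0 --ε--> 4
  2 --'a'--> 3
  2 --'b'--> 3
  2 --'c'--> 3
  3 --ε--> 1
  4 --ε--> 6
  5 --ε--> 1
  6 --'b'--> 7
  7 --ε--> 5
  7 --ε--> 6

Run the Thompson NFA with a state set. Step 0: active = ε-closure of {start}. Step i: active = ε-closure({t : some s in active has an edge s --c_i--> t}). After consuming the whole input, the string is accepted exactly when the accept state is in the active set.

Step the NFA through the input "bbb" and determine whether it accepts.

Answer: ACCEPT

Derivation:
start: ε-closure({0}) = {0,2,4,6}
'b' @ 1: {1,3,5,6,7}  (accept∈set)
'b' @ 2: {1,5,6,7}  (accept∈set)
'b' @ 3: {1,5,6,7}  (accept∈set)
after full input: {1,5,6,7}  (accept=1 in)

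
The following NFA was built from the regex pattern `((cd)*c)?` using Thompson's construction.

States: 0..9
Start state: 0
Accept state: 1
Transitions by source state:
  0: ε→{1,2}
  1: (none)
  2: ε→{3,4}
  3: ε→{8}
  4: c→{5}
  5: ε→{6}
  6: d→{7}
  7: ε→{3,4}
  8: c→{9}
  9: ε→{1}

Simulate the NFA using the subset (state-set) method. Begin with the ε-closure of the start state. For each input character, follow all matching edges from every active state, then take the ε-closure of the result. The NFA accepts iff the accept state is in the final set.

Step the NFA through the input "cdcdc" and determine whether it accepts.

Answer: ACCEPT

Steps:
S₀ = ε-closure({0}) = {0,1,2,3,4,8}
'c' @ 1: {1,5,6,9}  ✓accept
'd' @ 2: {3,4,7,8}
'c' @ 3: {1,5,6,9}  ✓accept
'd' @ 4: {3,4,7,8}
'c' @ 5: {1,5,6,9}  ✓accept
end set {1,5,6,9} — state 1 in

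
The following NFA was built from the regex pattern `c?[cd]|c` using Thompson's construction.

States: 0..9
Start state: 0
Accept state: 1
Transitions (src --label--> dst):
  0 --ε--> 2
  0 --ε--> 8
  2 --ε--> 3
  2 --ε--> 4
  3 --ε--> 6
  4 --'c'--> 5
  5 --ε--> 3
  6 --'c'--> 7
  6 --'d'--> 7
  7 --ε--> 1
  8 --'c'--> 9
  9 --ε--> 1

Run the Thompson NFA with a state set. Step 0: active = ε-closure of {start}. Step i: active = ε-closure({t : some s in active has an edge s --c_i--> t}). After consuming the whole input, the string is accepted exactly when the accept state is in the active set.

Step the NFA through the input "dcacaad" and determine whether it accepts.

Answer: REJECT

Steps:
S₀ = ε-closure({0}) = {0,2,3,4,6,8}
'd' @ 1: {1,7}  ✓accept
'c' @ 2: {}  — dead — no transitions
rest 'acaad' ignored (set empty)
after full input: {}  (accept=1 not in)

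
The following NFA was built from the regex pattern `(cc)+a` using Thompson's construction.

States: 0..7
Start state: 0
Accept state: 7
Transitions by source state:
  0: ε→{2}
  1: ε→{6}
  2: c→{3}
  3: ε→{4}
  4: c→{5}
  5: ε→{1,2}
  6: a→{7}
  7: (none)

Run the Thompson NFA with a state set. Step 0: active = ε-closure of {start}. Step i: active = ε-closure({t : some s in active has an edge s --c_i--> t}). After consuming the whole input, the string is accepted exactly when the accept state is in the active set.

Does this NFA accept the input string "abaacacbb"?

S₀ = ε-closure({0}) = {0,2}
'a' @ 1: {}  — no active states
rest 'baacacbb' ignored (set empty)
end set {} — state 7 not in

Answer: REJECT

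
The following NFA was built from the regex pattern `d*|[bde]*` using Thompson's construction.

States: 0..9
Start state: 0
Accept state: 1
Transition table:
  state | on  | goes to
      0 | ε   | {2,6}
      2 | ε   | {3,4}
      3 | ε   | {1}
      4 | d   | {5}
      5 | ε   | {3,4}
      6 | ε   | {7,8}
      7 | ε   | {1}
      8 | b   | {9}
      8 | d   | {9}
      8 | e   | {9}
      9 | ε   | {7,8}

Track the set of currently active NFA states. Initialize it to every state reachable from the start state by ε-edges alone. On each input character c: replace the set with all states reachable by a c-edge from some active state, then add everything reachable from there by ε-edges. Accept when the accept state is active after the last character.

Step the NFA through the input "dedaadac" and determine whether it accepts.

Answer: REJECT

Derivation:
S₀ = ε-closure({0}) = {0,1,2,3,4,6,7,8}
'd' @ 1: {1,3,4,5,7,8,9}  (accept∈set)
'e' @ 2: {1,7,8,9}  (accept∈set)
'd' @ 3: {1,7,8,9}  (accept∈set)
'a' @ 4: {}  — dead — no transitions
rest 'adac' ignored (set empty)
end set {} — state 1 not in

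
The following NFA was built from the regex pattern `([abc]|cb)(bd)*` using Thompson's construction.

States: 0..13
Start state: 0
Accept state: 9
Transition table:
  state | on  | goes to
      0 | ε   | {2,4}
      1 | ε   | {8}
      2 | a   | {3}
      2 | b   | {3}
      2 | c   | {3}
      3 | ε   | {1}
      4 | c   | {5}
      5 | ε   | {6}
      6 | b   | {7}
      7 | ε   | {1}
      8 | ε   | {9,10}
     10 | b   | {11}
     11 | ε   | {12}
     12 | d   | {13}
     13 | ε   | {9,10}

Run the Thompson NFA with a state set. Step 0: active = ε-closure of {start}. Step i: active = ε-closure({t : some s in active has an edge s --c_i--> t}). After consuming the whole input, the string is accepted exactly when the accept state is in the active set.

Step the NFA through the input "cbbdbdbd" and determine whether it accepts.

initial (ε-close {0}): {0,2,4}
'c' @ 1: {1,3,5,6,8,9,10}  (accept∈set)
'b' @ 2: {1,7,8,9,10,11,12}  (accept∈set)
'b' @ 3: {11,12}
'd' @ 4: {9,10,13}  (accept∈set)
'b' @ 5: {11,12}
'd' @ 6: {9,10,13}  (accept∈set)
'b' @ 7: {11,12}
'd' @ 8: {9,10,13}  (accept∈set)
after full input: {9,10,13}  (accept=9 in)

Answer: ACCEPT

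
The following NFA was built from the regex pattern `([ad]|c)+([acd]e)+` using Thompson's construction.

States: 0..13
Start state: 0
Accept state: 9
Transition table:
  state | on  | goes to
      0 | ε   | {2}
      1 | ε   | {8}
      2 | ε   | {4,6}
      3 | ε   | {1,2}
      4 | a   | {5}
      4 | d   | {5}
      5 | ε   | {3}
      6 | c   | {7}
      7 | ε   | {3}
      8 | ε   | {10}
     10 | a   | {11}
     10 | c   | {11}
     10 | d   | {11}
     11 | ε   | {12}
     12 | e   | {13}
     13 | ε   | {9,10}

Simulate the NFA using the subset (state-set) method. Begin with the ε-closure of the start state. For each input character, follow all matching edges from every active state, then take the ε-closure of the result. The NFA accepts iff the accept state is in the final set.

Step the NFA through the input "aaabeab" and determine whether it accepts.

Answer: REJECT

Steps:
S₀ = ε-closure({0}) = {0,2,4,6}
'a' @ 1: {1,2,3,4,5,6,8,10}
'a' @ 2: {1,2,3,4,5,6,8,10,11,12}
'a' @ 3: {1,2,3,4,5,6,8,10,11,12}
'b' @ 4: {}  — dead — no transitions
rest 'eab' ignored (set empty)
end set {} — state 9 not in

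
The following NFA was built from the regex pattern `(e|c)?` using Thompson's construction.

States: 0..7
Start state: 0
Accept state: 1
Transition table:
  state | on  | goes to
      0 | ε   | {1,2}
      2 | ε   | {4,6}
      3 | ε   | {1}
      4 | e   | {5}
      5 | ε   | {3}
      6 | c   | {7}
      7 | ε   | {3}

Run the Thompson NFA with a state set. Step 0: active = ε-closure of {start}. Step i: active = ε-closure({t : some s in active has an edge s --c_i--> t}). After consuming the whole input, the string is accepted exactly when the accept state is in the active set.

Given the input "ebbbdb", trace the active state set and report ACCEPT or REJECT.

start: ε-closure({0}) = {0,1,2,4,6}
'e' @ 1: {1,3,5}  ✓accept
'b' @ 2: {}  — state set empty
rest 'bbdb' ignored (set empty)
final: {}; accept 1 not in set

Answer: REJECT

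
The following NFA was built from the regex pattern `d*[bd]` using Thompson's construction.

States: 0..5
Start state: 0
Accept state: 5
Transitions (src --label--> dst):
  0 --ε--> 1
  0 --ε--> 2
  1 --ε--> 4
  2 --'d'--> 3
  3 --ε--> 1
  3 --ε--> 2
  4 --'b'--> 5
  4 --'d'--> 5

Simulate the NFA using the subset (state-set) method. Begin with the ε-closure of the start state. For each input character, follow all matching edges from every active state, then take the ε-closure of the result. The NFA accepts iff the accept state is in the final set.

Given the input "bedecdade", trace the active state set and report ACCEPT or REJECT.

Answer: REJECT

Derivation:
start: ε-closure({0}) = {0,1,2,4}
'b' @ 1: {5}  (accept∈set)
'e' @ 2: {}  — dead — no transitions
rest 'decdade' ignored (set empty)
end set {} — state 5 not in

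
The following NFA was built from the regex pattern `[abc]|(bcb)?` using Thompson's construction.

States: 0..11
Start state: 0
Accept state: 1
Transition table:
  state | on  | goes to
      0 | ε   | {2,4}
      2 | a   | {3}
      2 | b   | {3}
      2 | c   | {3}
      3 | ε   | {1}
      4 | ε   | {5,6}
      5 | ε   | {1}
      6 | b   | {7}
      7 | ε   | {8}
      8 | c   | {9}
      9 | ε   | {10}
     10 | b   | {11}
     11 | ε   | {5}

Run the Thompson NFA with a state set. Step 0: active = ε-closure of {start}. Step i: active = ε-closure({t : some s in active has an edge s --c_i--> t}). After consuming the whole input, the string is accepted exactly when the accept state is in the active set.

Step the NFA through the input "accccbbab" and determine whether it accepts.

initial (ε-close {0}): {0,1,2,4,5,6}
'a' @ 1: {1,3}  (accept∈set)
'c' @ 2: {}  — dead — no transitions
rest 'cccbbab' ignored (set empty)
after full input: {}  (accept=1 not in)

Answer: REJECT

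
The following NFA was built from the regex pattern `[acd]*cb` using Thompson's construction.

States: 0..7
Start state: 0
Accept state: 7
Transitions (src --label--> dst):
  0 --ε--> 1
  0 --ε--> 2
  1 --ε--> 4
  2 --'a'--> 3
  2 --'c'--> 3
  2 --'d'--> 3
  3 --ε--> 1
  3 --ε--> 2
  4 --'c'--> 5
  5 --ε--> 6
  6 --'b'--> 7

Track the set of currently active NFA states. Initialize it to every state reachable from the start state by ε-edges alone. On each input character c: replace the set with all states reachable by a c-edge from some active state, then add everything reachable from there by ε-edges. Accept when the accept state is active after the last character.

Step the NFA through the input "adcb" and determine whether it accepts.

Answer: ACCEPT

Trace:
S₀ = ε-closure({0}) = {0,1,2,4}
'a' @ 1: {1,2,3,4}
'd' @ 2: {1,2,3,4}
'c' @ 3: {1,2,3,4,5,6}
'b' @ 4: {7}  (accept∈set)
after full input: {7}  (accept=7 in)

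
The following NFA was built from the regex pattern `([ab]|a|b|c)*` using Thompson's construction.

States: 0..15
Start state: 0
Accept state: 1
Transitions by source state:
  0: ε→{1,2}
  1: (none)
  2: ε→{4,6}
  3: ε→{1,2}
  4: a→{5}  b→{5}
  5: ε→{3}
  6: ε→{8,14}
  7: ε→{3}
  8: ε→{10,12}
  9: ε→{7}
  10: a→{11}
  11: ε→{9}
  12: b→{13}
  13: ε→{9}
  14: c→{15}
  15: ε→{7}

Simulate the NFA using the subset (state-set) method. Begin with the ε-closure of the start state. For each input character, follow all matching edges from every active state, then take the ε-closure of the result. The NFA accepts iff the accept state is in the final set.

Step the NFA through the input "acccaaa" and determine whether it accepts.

Answer: ACCEPT

Derivation:
S₀ = ε-closure({0}) = {0,1,2,4,6,8,10,12,14}
'a' @ 1: {1,2,3,4,5,6,7,8,9,10,11,12,14}  ✓accept
'c' @ 2: {1,2,3,4,6,7,8,10,12,14,15}  ✓accept
'c' @ 3: {1,2,3,4,6,7,8,10,12,14,15}  ✓accept
'c' @ 4: {1,2,3,4,6,7,8,10,12,14,15}  ✓accept
'a' @ 5: {1,2,3,4,5,6,7,8,9,10,11,12,14}  ✓accept
'a' @ 6: {1,2,3,4,5,6,7,8,9,10,11,12,14}  ✓accept
'a' @ 7: {1,2,3,4,5,6,7,8,9,10,11,12,14}  ✓accept
after full input: {1,2,3,4,5,6,7,8,9,10,11,12,14}  (accept=1 in)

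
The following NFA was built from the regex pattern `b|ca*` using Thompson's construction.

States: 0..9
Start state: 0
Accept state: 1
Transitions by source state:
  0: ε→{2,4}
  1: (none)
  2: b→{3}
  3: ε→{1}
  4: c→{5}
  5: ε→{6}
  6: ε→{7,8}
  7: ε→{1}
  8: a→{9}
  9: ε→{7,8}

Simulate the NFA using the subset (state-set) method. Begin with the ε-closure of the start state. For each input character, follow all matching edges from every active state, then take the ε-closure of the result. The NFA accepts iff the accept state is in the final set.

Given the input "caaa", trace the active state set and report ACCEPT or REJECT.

start: ε-closure({0}) = {0,2,4}
'c' @ 1: {1,5,6,7,8}  ✓accept
'a' @ 2: {1,7,8,9}  ✓accept
'a' @ 3: {1,7,8,9}  ✓accept
'a' @ 4: {1,7,8,9}  ✓accept
after full input: {1,7,8,9}  (accept=1 in)

Answer: ACCEPT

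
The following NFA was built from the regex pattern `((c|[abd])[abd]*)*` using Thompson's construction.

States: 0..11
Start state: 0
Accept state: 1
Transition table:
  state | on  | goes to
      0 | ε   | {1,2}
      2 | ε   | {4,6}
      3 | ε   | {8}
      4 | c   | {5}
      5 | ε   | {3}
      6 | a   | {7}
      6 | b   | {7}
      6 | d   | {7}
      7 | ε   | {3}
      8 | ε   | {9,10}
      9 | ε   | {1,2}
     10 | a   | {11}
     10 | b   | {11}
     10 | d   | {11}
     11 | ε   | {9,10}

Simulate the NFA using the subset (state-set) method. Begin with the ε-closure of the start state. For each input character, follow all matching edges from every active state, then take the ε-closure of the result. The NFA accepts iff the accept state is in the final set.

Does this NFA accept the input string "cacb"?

Answer: ACCEPT

Trace:
initial (ε-close {0}): {0,1,2,4,6}
'c' @ 1: {1,2,3,4,5,6,8,9,10}  [accepting]
'a' @ 2: {1,2,3,4,6,7,8,9,10,11}  [accepting]
'c' @ 3: {1,2,3,4,5,6,8,9,10}  [accepting]
'b' @ 4: {1,2,3,4,6,7,8,9,10,11}  [accepting]
after full input: {1,2,3,4,6,7,8,9,10,11}  (accept=1 in)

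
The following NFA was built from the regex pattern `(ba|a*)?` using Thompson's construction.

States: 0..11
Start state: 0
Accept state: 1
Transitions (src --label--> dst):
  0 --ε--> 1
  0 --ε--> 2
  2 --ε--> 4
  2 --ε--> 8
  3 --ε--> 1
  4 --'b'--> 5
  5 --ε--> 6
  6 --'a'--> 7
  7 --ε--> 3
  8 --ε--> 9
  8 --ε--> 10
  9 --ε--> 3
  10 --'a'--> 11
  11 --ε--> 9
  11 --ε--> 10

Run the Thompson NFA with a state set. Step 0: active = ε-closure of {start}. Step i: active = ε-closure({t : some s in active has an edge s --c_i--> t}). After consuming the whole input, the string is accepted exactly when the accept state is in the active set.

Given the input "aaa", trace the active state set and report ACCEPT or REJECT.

start: ε-closure({0}) = {0,1,2,3,4,8,9,10}
'a' @ 1: {1,3,9,10,11}  (accept∈set)
'a' @ 2: {1,3,9,10,11}  (accept∈set)
'a' @ 3: {1,3,9,10,11}  (accept∈set)
end set {1,3,9,10,11} — state 1 in

Answer: ACCEPT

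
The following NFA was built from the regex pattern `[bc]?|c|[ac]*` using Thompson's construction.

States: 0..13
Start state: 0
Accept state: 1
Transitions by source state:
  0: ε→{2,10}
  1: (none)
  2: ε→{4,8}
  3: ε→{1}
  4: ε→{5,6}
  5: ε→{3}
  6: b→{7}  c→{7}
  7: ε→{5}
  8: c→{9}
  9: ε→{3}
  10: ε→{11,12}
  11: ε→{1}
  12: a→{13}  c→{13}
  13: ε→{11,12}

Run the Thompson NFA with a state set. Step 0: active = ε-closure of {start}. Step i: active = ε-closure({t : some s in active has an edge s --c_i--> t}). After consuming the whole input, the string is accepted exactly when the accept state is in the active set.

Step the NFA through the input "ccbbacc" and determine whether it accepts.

start: ε-closure({0}) = {0,1,2,3,4,5,6,8,10,11,12}
'c' @ 1: {1,3,5,7,9,11,12,13}  ✓accept
'c' @ 2: {1,11,12,13}  ✓accept
'b' @ 3: {}  — dead — no transitions
rest 'bacc' ignored (set empty)
end set {} — state 1 not in

Answer: REJECT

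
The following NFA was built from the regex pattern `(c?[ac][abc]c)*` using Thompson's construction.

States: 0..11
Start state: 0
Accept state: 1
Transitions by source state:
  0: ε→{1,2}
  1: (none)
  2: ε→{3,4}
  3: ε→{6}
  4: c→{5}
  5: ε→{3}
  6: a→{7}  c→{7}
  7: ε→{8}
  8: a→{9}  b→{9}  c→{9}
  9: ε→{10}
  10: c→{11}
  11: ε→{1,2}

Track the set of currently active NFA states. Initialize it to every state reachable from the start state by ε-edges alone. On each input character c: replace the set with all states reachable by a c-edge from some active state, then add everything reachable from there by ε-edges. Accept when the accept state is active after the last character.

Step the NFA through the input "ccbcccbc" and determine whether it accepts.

Answer: ACCEPT

Derivation:
start: ε-closure({0}) = {0,1,2,3,4,6}
'c' @ 1: {3,5,6,7,8}
'c' @ 2: {7,8,9,10}
'b' @ 3: {9,10}
'c' @ 4: {1,2,3,4,6,11}  ✓accept
'c' @ 5: {3,5,6,7,8}
'c' @ 6: {7,8,9,10}
'b' @ 7: {9,10}
'c' @ 8: {1,2,3,4,6,11}  ✓accept
final: {1,2,3,4,6,11}; accept 1 in set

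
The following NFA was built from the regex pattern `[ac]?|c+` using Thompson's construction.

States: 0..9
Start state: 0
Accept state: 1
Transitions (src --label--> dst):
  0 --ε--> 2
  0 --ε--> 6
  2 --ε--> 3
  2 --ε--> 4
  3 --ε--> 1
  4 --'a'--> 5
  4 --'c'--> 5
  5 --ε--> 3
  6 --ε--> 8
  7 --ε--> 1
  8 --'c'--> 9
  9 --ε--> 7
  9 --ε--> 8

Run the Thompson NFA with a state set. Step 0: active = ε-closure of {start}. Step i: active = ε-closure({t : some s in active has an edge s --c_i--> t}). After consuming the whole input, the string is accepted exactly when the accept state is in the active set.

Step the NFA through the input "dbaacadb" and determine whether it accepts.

S₀ = ε-closure({0}) = {0,1,2,3,4,6,8}
'd' @ 1: {}  — state set empty
rest 'baacadb' ignored (set empty)
final: {}; accept 1 not in set

Answer: REJECT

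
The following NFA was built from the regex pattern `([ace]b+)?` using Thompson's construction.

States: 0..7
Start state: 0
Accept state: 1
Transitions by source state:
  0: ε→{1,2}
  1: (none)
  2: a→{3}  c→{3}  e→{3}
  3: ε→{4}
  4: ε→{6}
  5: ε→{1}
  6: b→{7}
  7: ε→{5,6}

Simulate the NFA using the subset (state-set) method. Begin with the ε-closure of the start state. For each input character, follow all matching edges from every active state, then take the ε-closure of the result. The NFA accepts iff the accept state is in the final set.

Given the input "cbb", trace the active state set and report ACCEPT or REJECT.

initial (ε-close {0}): {0,1,2}
'c' @ 1: {3,4,6}
'b' @ 2: {1,5,6,7}  [accepting]
'b' @ 3: {1,5,6,7}  [accepting]
final: {1,5,6,7}; accept 1 in set

Answer: ACCEPT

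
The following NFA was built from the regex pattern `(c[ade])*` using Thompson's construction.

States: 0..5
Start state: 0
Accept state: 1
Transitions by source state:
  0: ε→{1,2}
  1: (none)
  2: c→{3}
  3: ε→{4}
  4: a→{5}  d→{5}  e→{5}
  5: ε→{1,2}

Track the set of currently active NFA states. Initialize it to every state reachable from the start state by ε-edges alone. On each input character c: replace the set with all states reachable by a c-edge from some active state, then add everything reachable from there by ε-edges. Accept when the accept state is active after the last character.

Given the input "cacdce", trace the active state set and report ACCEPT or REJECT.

Answer: ACCEPT

Trace:
start: ε-closure({0}) = {0,1,2}
'c' @ 1: {3,4}
'a' @ 2: {1,2,5}  [accepting]
'c' @ 3: {3,4}
'd' @ 4: {1,2,5}  [accepting]
'c' @ 5: {3,4}
'e' @ 6: {1,2,5}  [accepting]
final: {1,2,5}; accept 1 in set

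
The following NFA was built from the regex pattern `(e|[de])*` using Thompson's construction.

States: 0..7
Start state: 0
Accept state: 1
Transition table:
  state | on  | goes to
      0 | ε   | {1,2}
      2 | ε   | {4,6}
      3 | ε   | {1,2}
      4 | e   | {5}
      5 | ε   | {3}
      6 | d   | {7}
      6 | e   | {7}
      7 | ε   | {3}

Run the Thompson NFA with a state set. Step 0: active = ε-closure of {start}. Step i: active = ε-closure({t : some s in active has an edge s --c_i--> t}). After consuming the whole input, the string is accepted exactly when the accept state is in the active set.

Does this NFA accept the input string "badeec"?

Answer: REJECT

Derivation:
start: ε-closure({0}) = {0,1,2,4,6}
'b' @ 1: {}  — no active states
rest 'adeec' ignored (set empty)
end set {} — state 1 not in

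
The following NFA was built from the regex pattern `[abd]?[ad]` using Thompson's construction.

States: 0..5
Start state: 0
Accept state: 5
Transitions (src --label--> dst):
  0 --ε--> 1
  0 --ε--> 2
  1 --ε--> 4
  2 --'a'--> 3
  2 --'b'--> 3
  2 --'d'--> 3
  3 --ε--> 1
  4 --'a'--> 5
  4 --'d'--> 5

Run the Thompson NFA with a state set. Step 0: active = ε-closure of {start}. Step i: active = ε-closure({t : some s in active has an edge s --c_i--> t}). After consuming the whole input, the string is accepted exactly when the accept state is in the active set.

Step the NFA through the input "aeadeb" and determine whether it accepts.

Answer: REJECT

Trace:
S₀ = ε-closure({0}) = {0,1,2,4}
'a' @ 1: {1,3,4,5}  ✓accept
'e' @ 2: {}  — no active states
rest 'adeb' ignored (set empty)
after full input: {}  (accept=5 not in)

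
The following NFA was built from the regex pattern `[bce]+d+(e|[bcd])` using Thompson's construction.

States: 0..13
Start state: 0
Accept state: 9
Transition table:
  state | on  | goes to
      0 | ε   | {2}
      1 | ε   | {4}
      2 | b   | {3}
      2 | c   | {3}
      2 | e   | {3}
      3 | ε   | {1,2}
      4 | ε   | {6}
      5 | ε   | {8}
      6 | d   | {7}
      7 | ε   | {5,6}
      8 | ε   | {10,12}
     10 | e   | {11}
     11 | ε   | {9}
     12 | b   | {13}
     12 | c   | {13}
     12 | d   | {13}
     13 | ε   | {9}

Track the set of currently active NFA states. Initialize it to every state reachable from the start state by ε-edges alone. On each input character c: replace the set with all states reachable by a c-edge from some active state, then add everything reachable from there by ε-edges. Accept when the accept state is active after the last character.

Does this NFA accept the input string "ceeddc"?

S₀ = ε-closure({0}) = {0,2}
'c' @ 1: {1,2,3,4,6}
'e' @ 2: {1,2,3,4,6}
'e' @ 3: {1,2,3,4,6}
'd' @ 4: {5,6,7,8,10,12}
'd' @ 5: {5,6,7,8,9,10,12,13}  [accepting]
'c' @ 6: {9,13}  [accepting]
end set {9,13} — state 9 in

Answer: ACCEPT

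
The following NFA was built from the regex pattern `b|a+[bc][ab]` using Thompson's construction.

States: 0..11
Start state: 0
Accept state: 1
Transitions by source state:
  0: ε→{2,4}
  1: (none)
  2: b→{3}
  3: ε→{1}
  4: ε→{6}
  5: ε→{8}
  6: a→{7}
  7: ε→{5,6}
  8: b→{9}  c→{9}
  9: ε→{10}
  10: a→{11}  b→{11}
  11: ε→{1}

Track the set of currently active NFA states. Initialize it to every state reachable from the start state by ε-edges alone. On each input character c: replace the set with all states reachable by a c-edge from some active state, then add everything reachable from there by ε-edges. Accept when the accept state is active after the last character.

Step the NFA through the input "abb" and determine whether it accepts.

Answer: ACCEPT

Steps:
start: ε-closure({0}) = {0,2,4,6}
'a' @ 1: {5,6,7,8}
'b' @ 2: {9,10}
'b' @ 3: {1,11}  (accept∈set)
after full input: {1,11}  (accept=1 in)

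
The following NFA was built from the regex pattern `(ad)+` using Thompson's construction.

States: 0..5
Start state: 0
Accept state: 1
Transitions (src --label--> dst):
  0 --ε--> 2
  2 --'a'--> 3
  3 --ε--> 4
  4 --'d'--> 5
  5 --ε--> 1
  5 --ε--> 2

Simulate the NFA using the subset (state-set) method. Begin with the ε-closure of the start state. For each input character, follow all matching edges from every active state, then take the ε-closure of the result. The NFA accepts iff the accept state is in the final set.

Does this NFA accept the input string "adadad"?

Answer: ACCEPT

Trace:
initial (ε-close {0}): {0,2}
'a' @ 1: {3,4}
'd' @ 2: {1,2,5}  [accepting]
'a' @ 3: {3,4}
'd' @ 4: {1,2,5}  [accepting]
'a' @ 5: {3,4}
'd' @ 6: {1,2,5}  [accepting]
end set {1,2,5} — state 1 in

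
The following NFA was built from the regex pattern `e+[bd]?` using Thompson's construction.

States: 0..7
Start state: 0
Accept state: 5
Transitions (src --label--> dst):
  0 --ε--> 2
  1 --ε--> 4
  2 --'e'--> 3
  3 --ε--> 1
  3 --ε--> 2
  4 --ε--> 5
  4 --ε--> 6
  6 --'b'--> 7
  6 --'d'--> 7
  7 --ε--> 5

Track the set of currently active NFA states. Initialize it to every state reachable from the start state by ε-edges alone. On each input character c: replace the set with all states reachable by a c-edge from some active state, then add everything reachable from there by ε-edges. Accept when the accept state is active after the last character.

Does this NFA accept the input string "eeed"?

Answer: ACCEPT

Steps:
S₀ = ε-closure({0}) = {0,2}
'e' @ 1: {1,2,3,4,5,6}  ✓accept
'e' @ 2: {1,2,3,4,5,6}  ✓accept
'e' @ 3: {1,2,3,4,5,6}  ✓accept
'd' @ 4: {5,7}  ✓accept
final: {5,7}; accept 5 in set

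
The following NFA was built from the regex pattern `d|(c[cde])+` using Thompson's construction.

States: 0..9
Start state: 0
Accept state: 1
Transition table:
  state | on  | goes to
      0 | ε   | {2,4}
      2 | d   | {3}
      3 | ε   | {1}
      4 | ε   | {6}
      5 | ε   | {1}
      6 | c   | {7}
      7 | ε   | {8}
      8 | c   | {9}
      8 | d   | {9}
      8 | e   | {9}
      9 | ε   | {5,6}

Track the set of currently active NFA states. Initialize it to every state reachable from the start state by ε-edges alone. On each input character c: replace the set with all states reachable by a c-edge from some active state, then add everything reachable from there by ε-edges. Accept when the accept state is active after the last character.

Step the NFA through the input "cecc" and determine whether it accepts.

S₀ = ε-closure({0}) = {0,2,4,6}
'c' @ 1: {7,8}
'e' @ 2: {1,5,6,9}  [accepting]
'c' @ 3: {7,8}
'c' @ 4: {1,5,6,9}  [accepting]
after full input: {1,5,6,9}  (accept=1 in)

Answer: ACCEPT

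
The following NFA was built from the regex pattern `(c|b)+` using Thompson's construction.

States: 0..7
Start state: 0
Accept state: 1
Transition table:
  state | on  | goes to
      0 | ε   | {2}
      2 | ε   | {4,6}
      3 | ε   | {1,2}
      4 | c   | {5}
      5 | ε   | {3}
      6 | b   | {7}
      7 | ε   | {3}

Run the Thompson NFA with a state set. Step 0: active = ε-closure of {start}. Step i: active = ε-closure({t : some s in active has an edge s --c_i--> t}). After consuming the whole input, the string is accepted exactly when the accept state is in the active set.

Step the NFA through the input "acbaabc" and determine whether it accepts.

Answer: REJECT

Trace:
initial (ε-close {0}): {0,2,4,6}
'a' @ 1: {}  — no active states
rest 'cbaabc' ignored (set empty)
after full input: {}  (accept=1 not in)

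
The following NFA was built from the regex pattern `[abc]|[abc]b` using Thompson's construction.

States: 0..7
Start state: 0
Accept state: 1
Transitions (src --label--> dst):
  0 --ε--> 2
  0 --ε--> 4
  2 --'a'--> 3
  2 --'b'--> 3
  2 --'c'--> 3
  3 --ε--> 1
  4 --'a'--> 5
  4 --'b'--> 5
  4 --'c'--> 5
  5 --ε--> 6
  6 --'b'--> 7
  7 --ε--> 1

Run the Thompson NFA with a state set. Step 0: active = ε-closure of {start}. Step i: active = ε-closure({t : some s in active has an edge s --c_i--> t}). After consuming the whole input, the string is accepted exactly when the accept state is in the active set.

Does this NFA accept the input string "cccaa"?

Answer: REJECT

Trace:
S₀ = ε-closure({0}) = {0,2,4}
'c' @ 1: {1,3,5,6}  ✓accept
'c' @ 2: {}  — dead — no transitions
rest 'caa' ignored (set empty)
final: {}; accept 1 not in set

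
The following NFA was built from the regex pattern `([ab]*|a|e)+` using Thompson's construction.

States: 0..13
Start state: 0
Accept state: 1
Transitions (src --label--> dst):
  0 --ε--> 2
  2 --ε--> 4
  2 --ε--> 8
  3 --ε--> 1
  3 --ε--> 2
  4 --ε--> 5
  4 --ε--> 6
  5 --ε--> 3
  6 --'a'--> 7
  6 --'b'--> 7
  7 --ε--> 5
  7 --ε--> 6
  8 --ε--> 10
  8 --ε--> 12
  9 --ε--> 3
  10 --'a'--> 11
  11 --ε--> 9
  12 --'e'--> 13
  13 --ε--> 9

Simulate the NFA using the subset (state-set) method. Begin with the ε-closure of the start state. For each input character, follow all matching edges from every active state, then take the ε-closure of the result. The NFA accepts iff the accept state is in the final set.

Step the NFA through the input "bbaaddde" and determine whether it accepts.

Answer: REJECT

Steps:
S₀ = ε-closure({0}) = {0,1,2,3,4,5,6,8,10,12}
'b' @ 1: {1,2,3,4,5,6,7,8,10,12}  (accept∈set)
'b' @ 2: {1,2,3,4,5,6,7,8,10,12}  (accept∈set)
'a' @ 3: {1,2,3,4,5,6,7,8,9,10,11,12}  (accept∈set)
'a' @ 4: {1,2,3,4,5,6,7,8,9,10,11,12}  (accept∈set)
'd' @ 5: {}  — no active states
rest 'dde' ignored (set empty)
end set {} — state 1 not in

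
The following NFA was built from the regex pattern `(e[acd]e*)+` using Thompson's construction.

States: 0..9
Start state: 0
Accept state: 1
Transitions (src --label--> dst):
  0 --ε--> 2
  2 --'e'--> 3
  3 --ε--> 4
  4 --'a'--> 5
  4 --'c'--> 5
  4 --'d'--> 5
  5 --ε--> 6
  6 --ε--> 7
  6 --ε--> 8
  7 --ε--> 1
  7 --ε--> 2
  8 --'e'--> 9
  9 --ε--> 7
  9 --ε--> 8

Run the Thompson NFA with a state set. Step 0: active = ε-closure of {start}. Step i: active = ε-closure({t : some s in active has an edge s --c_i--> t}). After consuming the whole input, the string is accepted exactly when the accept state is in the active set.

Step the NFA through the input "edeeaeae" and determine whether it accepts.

start: ε-closure({0}) = {0,2}
'e' @ 1: {3,4}
'd' @ 2: {1,2,5,6,7,8}  ✓accept
'e' @ 3: {1,2,3,4,7,8,9}  ✓accept
'e' @ 4: {1,2,3,4,7,8,9}  ✓accept
'a' @ 5: {1,2,5,6,7,8}  ✓accept
'e' @ 6: {1,2,3,4,7,8,9}  ✓accept
'a' @ 7: {1,2,5,6,7,8}  ✓accept
'e' @ 8: {1,2,3,4,7,8,9}  ✓accept
final: {1,2,3,4,7,8,9}; accept 1 in set

Answer: ACCEPT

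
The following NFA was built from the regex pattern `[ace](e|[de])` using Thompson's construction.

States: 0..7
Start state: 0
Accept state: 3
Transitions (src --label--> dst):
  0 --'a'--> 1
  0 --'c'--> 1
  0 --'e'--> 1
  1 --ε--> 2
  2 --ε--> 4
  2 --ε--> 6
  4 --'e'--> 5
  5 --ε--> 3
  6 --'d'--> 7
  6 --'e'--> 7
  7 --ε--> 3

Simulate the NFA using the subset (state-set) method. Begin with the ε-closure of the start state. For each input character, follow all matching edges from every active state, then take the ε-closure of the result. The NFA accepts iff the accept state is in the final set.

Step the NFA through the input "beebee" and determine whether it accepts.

initial (ε-close {0}): {0}
'b' @ 1: {}  — no active states
rest 'eebee' ignored (set empty)
after full input: {}  (accept=3 not in)

Answer: REJECT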